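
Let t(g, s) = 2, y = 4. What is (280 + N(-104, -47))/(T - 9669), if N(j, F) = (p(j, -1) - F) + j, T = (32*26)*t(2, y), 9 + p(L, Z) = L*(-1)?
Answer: -318/8005 ≈ -0.039725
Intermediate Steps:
p(L, Z) = -9 - L (p(L, Z) = -9 + L*(-1) = -9 - L)
T = 1664 (T = (32*26)*2 = 832*2 = 1664)
N(j, F) = -9 - F (N(j, F) = ((-9 - j) - F) + j = (-9 - F - j) + j = -9 - F)
(280 + N(-104, -47))/(T - 9669) = (280 + (-9 - 1*(-47)))/(1664 - 9669) = (280 + (-9 + 47))/(-8005) = (280 + 38)*(-1/8005) = 318*(-1/8005) = -318/8005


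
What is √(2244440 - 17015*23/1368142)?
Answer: √4201170384274637170/1368142 ≈ 1498.1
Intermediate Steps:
√(2244440 - 17015*23/1368142) = √(2244440 - 391345*1/1368142) = √(2244440 - 391345/1368142) = √(3070712239135/1368142) = √4201170384274637170/1368142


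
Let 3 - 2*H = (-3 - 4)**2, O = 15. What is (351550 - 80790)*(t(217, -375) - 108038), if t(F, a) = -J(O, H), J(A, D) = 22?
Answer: -29258325600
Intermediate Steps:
H = -23 (H = 3/2 - (-3 - 4)**2/2 = 3/2 - 1/2*(-7)**2 = 3/2 - 1/2*49 = 3/2 - 49/2 = -23)
t(F, a) = -22 (t(F, a) = -1*22 = -22)
(351550 - 80790)*(t(217, -375) - 108038) = (351550 - 80790)*(-22 - 108038) = 270760*(-108060) = -29258325600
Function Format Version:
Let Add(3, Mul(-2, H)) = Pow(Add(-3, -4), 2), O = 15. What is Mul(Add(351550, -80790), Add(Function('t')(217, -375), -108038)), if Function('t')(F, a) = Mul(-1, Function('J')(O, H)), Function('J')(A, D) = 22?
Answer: -29258325600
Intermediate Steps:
H = -23 (H = Add(Rational(3, 2), Mul(Rational(-1, 2), Pow(Add(-3, -4), 2))) = Add(Rational(3, 2), Mul(Rational(-1, 2), Pow(-7, 2))) = Add(Rational(3, 2), Mul(Rational(-1, 2), 49)) = Add(Rational(3, 2), Rational(-49, 2)) = -23)
Function('t')(F, a) = -22 (Function('t')(F, a) = Mul(-1, 22) = -22)
Mul(Add(351550, -80790), Add(Function('t')(217, -375), -108038)) = Mul(Add(351550, -80790), Add(-22, -108038)) = Mul(270760, -108060) = -29258325600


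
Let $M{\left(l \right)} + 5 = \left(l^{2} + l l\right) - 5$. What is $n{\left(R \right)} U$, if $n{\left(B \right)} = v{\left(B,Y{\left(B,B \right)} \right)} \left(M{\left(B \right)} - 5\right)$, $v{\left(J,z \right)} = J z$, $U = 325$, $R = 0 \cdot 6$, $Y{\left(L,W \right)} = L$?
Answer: $0$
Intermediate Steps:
$R = 0$
$M{\left(l \right)} = -10 + 2 l^{2}$ ($M{\left(l \right)} = -5 - \left(5 - l^{2} - l l\right) = -5 + \left(\left(l^{2} + l^{2}\right) - 5\right) = -5 + \left(2 l^{2} - 5\right) = -5 + \left(-5 + 2 l^{2}\right) = -10 + 2 l^{2}$)
$n{\left(B \right)} = B^{2} \left(-15 + 2 B^{2}\right)$ ($n{\left(B \right)} = B B \left(\left(-10 + 2 B^{2}\right) - 5\right) = B^{2} \left(-15 + 2 B^{2}\right)$)
$n{\left(R \right)} U = 0^{2} \left(-15 + 2 \cdot 0^{2}\right) 325 = 0 \left(-15 + 2 \cdot 0\right) 325 = 0 \left(-15 + 0\right) 325 = 0 \left(-15\right) 325 = 0 \cdot 325 = 0$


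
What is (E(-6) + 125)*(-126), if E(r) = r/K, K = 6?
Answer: -15624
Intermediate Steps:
E(r) = r/6
(E(-6) + 125)*(-126) = ((⅙)*(-6) + 125)*(-126) = (-1 + 125)*(-126) = 124*(-126) = -15624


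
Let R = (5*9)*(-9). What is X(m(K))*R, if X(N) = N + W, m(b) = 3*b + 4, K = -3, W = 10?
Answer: -2025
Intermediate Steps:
m(b) = 4 + 3*b
X(N) = 10 + N (X(N) = N + 10 = 10 + N)
R = -405 (R = 45*(-9) = -405)
X(m(K))*R = (10 + (4 + 3*(-3)))*(-405) = (10 + (4 - 9))*(-405) = (10 - 5)*(-405) = 5*(-405) = -2025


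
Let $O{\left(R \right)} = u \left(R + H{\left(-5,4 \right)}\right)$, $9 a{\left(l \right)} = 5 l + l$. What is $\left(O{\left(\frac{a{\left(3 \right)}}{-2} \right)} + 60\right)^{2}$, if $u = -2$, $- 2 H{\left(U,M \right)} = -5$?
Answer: $3249$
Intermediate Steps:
$H{\left(U,M \right)} = \frac{5}{2}$ ($H{\left(U,M \right)} = \left(- \frac{1}{2}\right) \left(-5\right) = \frac{5}{2}$)
$a{\left(l \right)} = \frac{2 l}{3}$ ($a{\left(l \right)} = \frac{5 l + l}{9} = \frac{6 l}{9} = \frac{2 l}{3}$)
$O{\left(R \right)} = -5 - 2 R$ ($O{\left(R \right)} = - 2 \left(R + \frac{5}{2}\right) = - 2 \left(\frac{5}{2} + R\right) = -5 - 2 R$)
$\left(O{\left(\frac{a{\left(3 \right)}}{-2} \right)} + 60\right)^{2} = \left(\left(-5 - 2 \frac{\frac{2}{3} \cdot 3}{-2}\right) + 60\right)^{2} = \left(\left(-5 - 2 \cdot 2 \left(- \frac{1}{2}\right)\right) + 60\right)^{2} = \left(\left(-5 - -2\right) + 60\right)^{2} = \left(\left(-5 + 2\right) + 60\right)^{2} = \left(-3 + 60\right)^{2} = 57^{2} = 3249$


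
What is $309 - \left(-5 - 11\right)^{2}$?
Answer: $53$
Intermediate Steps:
$309 - \left(-5 - 11\right)^{2} = 309 - \left(-16\right)^{2} = 309 - 256 = 53$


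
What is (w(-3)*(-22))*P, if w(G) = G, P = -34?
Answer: -2244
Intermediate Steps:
(w(-3)*(-22))*P = -3*(-22)*(-34) = 66*(-34) = -2244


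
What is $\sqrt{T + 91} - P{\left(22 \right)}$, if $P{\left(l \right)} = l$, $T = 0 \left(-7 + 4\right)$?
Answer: $-22 + \sqrt{91} \approx -12.461$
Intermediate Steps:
$T = 0$ ($T = 0 \left(-3\right) = 0$)
$\sqrt{T + 91} - P{\left(22 \right)} = \sqrt{0 + 91} - 22 = \sqrt{91} - 22 = -22 + \sqrt{91}$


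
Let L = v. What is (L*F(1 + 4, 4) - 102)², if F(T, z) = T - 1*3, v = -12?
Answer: 15876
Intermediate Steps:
L = -12
F(T, z) = -3 + T (F(T, z) = T - 3 = -3 + T)
(L*F(1 + 4, 4) - 102)² = (-12*(-3 + (1 + 4)) - 102)² = (-12*(-3 + 5) - 102)² = (-12*2 - 102)² = (-24 - 102)² = (-126)² = 15876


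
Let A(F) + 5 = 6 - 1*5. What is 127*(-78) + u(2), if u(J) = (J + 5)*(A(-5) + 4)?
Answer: -9906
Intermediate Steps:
A(F) = -4 (A(F) = -5 + (6 - 1*5) = -5 + (6 - 5) = -5 + 1 = -4)
u(J) = 0 (u(J) = (J + 5)*(-4 + 4) = (5 + J)*0 = 0)
127*(-78) + u(2) = 127*(-78) + 0 = -9906 + 0 = -9906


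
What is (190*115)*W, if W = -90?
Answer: -1966500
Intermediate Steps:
(190*115)*W = (190*115)*(-90) = 21850*(-90) = -1966500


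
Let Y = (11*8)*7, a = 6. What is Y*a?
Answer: 3696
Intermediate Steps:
Y = 616 (Y = 88*7 = 616)
Y*a = 616*6 = 3696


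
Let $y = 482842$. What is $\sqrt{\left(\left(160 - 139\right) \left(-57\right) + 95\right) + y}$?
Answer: $2 \sqrt{120435} \approx 694.08$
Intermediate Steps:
$\sqrt{\left(\left(160 - 139\right) \left(-57\right) + 95\right) + y} = \sqrt{\left(\left(160 - 139\right) \left(-57\right) + 95\right) + 482842} = \sqrt{\left(21 \left(-57\right) + 95\right) + 482842} = \sqrt{\left(-1197 + 95\right) + 482842} = \sqrt{-1102 + 482842} = \sqrt{481740} = 2 \sqrt{120435}$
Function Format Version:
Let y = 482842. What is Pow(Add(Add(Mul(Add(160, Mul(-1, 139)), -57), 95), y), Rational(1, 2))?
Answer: Mul(2, Pow(120435, Rational(1, 2))) ≈ 694.08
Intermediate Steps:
Pow(Add(Add(Mul(Add(160, Mul(-1, 139)), -57), 95), y), Rational(1, 2)) = Pow(Add(Add(Mul(Add(160, Mul(-1, 139)), -57), 95), 482842), Rational(1, 2)) = Pow(Add(Add(Mul(Add(160, -139), -57), 95), 482842), Rational(1, 2)) = Pow(Add(Add(Mul(21, -57), 95), 482842), Rational(1, 2)) = Pow(Add(Add(-1197, 95), 482842), Rational(1, 2)) = Pow(Add(-1102, 482842), Rational(1, 2)) = Pow(481740, Rational(1, 2)) = Mul(2, Pow(120435, Rational(1, 2)))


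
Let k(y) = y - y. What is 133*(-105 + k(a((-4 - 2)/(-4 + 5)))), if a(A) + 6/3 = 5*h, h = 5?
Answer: -13965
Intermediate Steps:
a(A) = 23 (a(A) = -2 + 5*5 = -2 + 25 = 23)
k(y) = 0
133*(-105 + k(a((-4 - 2)/(-4 + 5)))) = 133*(-105 + 0) = 133*(-105) = -13965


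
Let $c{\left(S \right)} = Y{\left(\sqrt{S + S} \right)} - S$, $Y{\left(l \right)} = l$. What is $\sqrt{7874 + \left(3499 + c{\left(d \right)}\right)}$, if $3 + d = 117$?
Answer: $\sqrt{11259 + 2 \sqrt{57}} \approx 106.18$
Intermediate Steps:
$d = 114$ ($d = -3 + 117 = 114$)
$c{\left(S \right)} = - S + \sqrt{2} \sqrt{S}$ ($c{\left(S \right)} = \sqrt{S + S} - S = \sqrt{2 S} - S = \sqrt{2} \sqrt{S} - S = - S + \sqrt{2} \sqrt{S}$)
$\sqrt{7874 + \left(3499 + c{\left(d \right)}\right)} = \sqrt{7874 + \left(3499 - \left(114 - \sqrt{2} \sqrt{114}\right)\right)} = \sqrt{7874 + \left(3499 - \left(114 - 2 \sqrt{57}\right)\right)} = \sqrt{7874 + \left(3385 + 2 \sqrt{57}\right)} = \sqrt{11259 + 2 \sqrt{57}}$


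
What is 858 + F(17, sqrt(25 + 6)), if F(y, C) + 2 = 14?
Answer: 870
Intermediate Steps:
F(y, C) = 12 (F(y, C) = -2 + 14 = 12)
858 + F(17, sqrt(25 + 6)) = 858 + 12 = 870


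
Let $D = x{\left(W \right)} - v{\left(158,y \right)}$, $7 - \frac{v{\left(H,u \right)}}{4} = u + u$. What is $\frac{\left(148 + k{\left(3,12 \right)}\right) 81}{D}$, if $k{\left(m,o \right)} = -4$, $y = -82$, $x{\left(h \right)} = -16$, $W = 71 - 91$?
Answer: $- \frac{2916}{175} \approx -16.663$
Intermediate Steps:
$W = -20$ ($W = 71 - 91 = -20$)
$v{\left(H,u \right)} = 28 - 8 u$ ($v{\left(H,u \right)} = 28 - 4 \left(u + u\right) = 28 - 4 \cdot 2 u = 28 - 8 u$)
$D = -700$ ($D = -16 - \left(28 - -656\right) = -16 - \left(28 + 656\right) = -16 - 684 = -700$)
$\frac{\left(148 + k{\left(3,12 \right)}\right) 81}{D} = \frac{\left(148 - 4\right) 81}{-700} = 144 \cdot 81 \left(- \frac{1}{700}\right) = 11664 \left(- \frac{1}{700}\right) = - \frac{2916}{175}$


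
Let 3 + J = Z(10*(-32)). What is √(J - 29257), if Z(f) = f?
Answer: 2*I*√7395 ≈ 171.99*I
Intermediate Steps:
J = -323 (J = -3 + 10*(-32) = -3 - 320 = -323)
√(J - 29257) = √(-323 - 29257) = √(-29580) = 2*I*√7395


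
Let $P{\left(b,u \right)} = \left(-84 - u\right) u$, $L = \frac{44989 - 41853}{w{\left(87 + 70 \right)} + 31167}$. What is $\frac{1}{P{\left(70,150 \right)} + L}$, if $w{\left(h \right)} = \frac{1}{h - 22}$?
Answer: $- \frac{300539}{10548888660} \approx -2.849 \cdot 10^{-5}$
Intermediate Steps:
$w{\left(h \right)} = \frac{1}{-22 + h}$
$L = \frac{30240}{300539}$ ($L = \frac{44989 - 41853}{\frac{1}{-22 + \left(87 + 70\right)} + 31167} = \frac{3136}{\frac{1}{-22 + 157} + 31167} = \frac{3136}{\frac{1}{135} + 31167} = \frac{3136}{\frac{4207546}{135}} = 3136 \cdot \frac{135}{4207546} = \frac{30240}{300539} \approx 0.10062$)
$P{\left(b,u \right)} = u \left(-84 - u\right)$
$\frac{1}{P{\left(70,150 \right)} + L} = \frac{1}{\left(-1\right) 150 \left(84 + 150\right) + \frac{30240}{300539}} = \frac{1}{\left(-1\right) 150 \cdot 234 + \frac{30240}{300539}} = \frac{1}{-35100 + \frac{30240}{300539}} = \frac{1}{- \frac{10548888660}{300539}} = - \frac{300539}{10548888660}$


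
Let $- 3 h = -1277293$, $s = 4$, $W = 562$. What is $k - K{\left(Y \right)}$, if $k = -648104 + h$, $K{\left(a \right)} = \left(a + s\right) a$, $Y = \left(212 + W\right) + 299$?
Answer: $- \frac{4133882}{3} \approx -1.378 \cdot 10^{6}$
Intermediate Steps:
$Y = 1073$ ($Y = \left(212 + 562\right) + 299 = 774 + 299 = 1073$)
$K{\left(a \right)} = a \left(4 + a\right)$ ($K{\left(a \right)} = \left(a + 4\right) a = \left(4 + a\right) a = a \left(4 + a\right)$)
$h = \frac{1277293}{3}$ ($h = \left(- \frac{1}{3}\right) \left(-1277293\right) = \frac{1277293}{3} \approx 4.2576 \cdot 10^{5}$)
$k = - \frac{667019}{3}$ ($k = -648104 + \frac{1277293}{3} = - \frac{667019}{3} \approx -2.2234 \cdot 10^{5}$)
$k - K{\left(Y \right)} = - \frac{667019}{3} - 1073 \left(4 + 1073\right) = - \frac{667019}{3} - 1073 \cdot 1077 = - \frac{667019}{3} - 1155621 = - \frac{4133882}{3}$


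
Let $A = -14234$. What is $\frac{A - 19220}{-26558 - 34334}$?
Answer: $\frac{16727}{30446} \approx 0.5494$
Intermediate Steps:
$\frac{A - 19220}{-26558 - 34334} = \frac{-14234 - 19220}{-26558 - 34334} = - \frac{33454}{-60892} = \left(-33454\right) \left(- \frac{1}{60892}\right) = \frac{16727}{30446}$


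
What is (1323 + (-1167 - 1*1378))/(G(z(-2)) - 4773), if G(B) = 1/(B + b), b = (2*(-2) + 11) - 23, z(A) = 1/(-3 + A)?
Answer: 49491/193309 ≈ 0.25602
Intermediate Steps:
b = -16 (b = (-4 + 11) - 23 = 7 - 23 = -16)
G(B) = 1/(-16 + B) (G(B) = 1/(B - 16) = 1/(-16 + B))
(1323 + (-1167 - 1*1378))/(G(z(-2)) - 4773) = (1323 + (-1167 - 1*1378))/(1/(-16 + 1/(-3 - 2)) - 4773) = (1323 + (-1167 - 1378))/(1/(-16 + 1/(-5)) - 4773) = (1323 - 2545)/(1/(-16 - ⅕) - 4773) = -1222/(1/(-81/5) - 4773) = -1222/(-5/81 - 4773) = -1222/(-386618/81) = -1222*(-81/386618) = 49491/193309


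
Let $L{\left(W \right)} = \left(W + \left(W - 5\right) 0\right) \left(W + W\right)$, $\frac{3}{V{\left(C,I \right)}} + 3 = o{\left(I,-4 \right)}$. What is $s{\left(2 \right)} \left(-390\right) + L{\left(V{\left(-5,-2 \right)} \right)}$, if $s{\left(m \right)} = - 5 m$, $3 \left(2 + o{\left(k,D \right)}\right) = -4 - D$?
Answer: $\frac{97518}{25} \approx 3900.7$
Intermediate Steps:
$o{\left(k,D \right)} = - \frac{10}{3} - \frac{D}{3}$ ($o{\left(k,D \right)} = -2 + \frac{-4 - D}{3} = -2 - \left(\frac{4}{3} + \frac{D}{3}\right) = - \frac{10}{3} - \frac{D}{3}$)
$V{\left(C,I \right)} = - \frac{3}{5}$ ($V{\left(C,I \right)} = \frac{3}{-3 - 2} = \frac{3}{-5} = 3 \left(- \frac{1}{5}\right) = - \frac{3}{5}$)
$L{\left(W \right)} = 2 W^{2}$ ($L{\left(W \right)} = \left(W + \left(-5 + W\right) 0\right) 2 W = \left(W + 0\right) 2 W = W 2 W = 2 W^{2}$)
$s{\left(2 \right)} \left(-390\right) + L{\left(V{\left(-5,-2 \right)} \right)} = \left(-5\right) 2 \left(-390\right) + 2 \left(- \frac{3}{5}\right)^{2} = \left(-10\right) \left(-390\right) + 2 \cdot \frac{9}{25} = 3900 + \frac{18}{25} = \frac{97518}{25}$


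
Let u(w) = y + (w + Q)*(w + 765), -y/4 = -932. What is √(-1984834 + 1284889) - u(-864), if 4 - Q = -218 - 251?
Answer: -42437 + I*√699945 ≈ -42437.0 + 836.63*I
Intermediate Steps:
Q = 473 (Q = 4 - (-218 - 251) = 4 - 1*(-469) = 4 + 469 = 473)
y = 3728 (y = -4*(-932) = 3728)
u(w) = 3728 + (473 + w)*(765 + w) (u(w) = 3728 + (w + 473)*(w + 765) = 3728 + (473 + w)*(765 + w))
√(-1984834 + 1284889) - u(-864) = √(-1984834 + 1284889) - (365573 + (-864)² + 1238*(-864)) = √(-699945) - (365573 + 746496 - 1069632) = I*√699945 - 1*42437 = I*√699945 - 42437 = -42437 + I*√699945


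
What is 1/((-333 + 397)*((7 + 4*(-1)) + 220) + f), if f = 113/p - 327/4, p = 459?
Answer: 1836/26053751 ≈ 7.0470e-5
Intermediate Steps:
f = -149641/1836 (f = 113/459 - 327/4 = -149641/1836 ≈ -81.504)
1/((-333 + 397)*((7 + 4*(-1)) + 220) + f) = 1/((-333 + 397)*((7 + 4*(-1)) + 220) - 149641/1836) = 1/(64*((7 - 4) + 220) - 149641/1836) = 1/(64*(3 + 220) - 149641/1836) = 1/(64*223 - 149641/1836) = 1/(14272 - 149641/1836) = 1/(26053751/1836) = 1836/26053751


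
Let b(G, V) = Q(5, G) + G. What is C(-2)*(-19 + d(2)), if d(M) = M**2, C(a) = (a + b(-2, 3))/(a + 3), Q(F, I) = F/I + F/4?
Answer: 315/4 ≈ 78.750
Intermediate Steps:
Q(F, I) = F/4 + F/I (Q(F, I) = F/I + F*(1/4) = F/I + F/4 = F/4 + F/I)
b(G, V) = 5/4 + G + 5/G (b(G, V) = ((1/4)*5 + 5/G) + G = (5/4 + 5/G) + G = 5/4 + G + 5/G)
C(a) = (-13/4 + a)/(3 + a) (C(a) = (a + (5/4 - 2 + 5/(-2)))/(a + 3) = (a + (5/4 - 2 + 5*(-1/2)))/(3 + a) = (a + (5/4 - 2 - 5/2))/(3 + a) = (a - 13/4)/(3 + a) = (-13/4 + a)/(3 + a))
C(-2)*(-19 + d(2)) = ((-13/4 - 2)/(3 - 2))*(-19 + 2**2) = (-21/4/1)*(-19 + 4) = (1*(-21/4))*(-15) = -21/4*(-15) = 315/4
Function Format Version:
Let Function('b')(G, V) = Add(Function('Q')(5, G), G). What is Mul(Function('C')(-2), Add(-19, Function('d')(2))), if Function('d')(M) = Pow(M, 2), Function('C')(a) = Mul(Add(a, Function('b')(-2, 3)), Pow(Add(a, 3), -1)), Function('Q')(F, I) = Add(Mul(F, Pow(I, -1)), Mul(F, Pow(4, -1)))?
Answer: Rational(315, 4) ≈ 78.750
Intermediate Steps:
Function('Q')(F, I) = Add(Mul(Rational(1, 4), F), Mul(F, Pow(I, -1))) (Function('Q')(F, I) = Add(Mul(F, Pow(I, -1)), Mul(F, Rational(1, 4))) = Add(Mul(F, Pow(I, -1)), Mul(Rational(1, 4), F)) = Add(Mul(Rational(1, 4), F), Mul(F, Pow(I, -1))))
Function('b')(G, V) = Add(Rational(5, 4), G, Mul(5, Pow(G, -1))) (Function('b')(G, V) = Add(Add(Mul(Rational(1, 4), 5), Mul(5, Pow(G, -1))), G) = Add(Add(Rational(5, 4), Mul(5, Pow(G, -1))), G) = Add(Rational(5, 4), G, Mul(5, Pow(G, -1))))
Function('C')(a) = Mul(Pow(Add(3, a), -1), Add(Rational(-13, 4), a)) (Function('C')(a) = Mul(Add(a, Add(Rational(5, 4), -2, Mul(5, Pow(-2, -1)))), Pow(Add(a, 3), -1)) = Mul(Add(a, Add(Rational(5, 4), -2, Mul(5, Rational(-1, 2)))), Pow(Add(3, a), -1)) = Mul(Add(a, Add(Rational(5, 4), -2, Rational(-5, 2))), Pow(Add(3, a), -1)) = Mul(Add(a, Rational(-13, 4)), Pow(Add(3, a), -1)) = Mul(Add(Rational(-13, 4), a), Pow(Add(3, a), -1)) = Mul(Pow(Add(3, a), -1), Add(Rational(-13, 4), a)))
Mul(Function('C')(-2), Add(-19, Function('d')(2))) = Mul(Mul(Pow(Add(3, -2), -1), Add(Rational(-13, 4), -2)), Add(-19, Pow(2, 2))) = Mul(Mul(Pow(1, -1), Rational(-21, 4)), Add(-19, 4)) = Mul(Mul(1, Rational(-21, 4)), -15) = Mul(Rational(-21, 4), -15) = Rational(315, 4)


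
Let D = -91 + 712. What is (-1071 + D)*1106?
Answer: -497700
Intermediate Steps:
D = 621
(-1071 + D)*1106 = (-1071 + 621)*1106 = -450*1106 = -497700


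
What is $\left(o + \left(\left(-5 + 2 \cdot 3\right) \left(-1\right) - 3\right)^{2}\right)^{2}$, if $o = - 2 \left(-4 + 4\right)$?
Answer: $256$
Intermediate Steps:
$o = 0$ ($o = \left(-2\right) 0 = 0$)
$\left(o + \left(\left(-5 + 2 \cdot 3\right) \left(-1\right) - 3\right)^{2}\right)^{2} = \left(0 + \left(\left(-5 + 2 \cdot 3\right) \left(-1\right) - 3\right)^{2}\right)^{2} = \left(0 + \left(\left(-5 + 6\right) \left(-1\right) - 3\right)^{2}\right)^{2} = \left(0 + \left(1 \left(-1\right) - 3\right)^{2}\right)^{2} = \left(0 + \left(-1 - 3\right)^{2}\right)^{2} = \left(0 + \left(-4\right)^{2}\right)^{2} = \left(0 + 16\right)^{2} = 16^{2} = 256$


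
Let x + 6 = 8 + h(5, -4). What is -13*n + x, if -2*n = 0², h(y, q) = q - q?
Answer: 2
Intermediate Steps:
h(y, q) = 0
n = 0 (n = -½*0² = -½*0 = 0)
x = 2 (x = -6 + (8 + 0) = -6 + 8 = 2)
-13*n + x = -13*0 + 2 = 0 + 2 = 2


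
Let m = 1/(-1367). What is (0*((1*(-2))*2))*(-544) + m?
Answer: -1/1367 ≈ -0.00073153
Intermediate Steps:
m = -1/1367 ≈ -0.00073153
(0*((1*(-2))*2))*(-544) + m = (0*((1*(-2))*2))*(-544) - 1/1367 = (0*(-2*2))*(-544) - 1/1367 = (0*(-4))*(-544) - 1/1367 = 0*(-544) - 1/1367 = 0 - 1/1367 = -1/1367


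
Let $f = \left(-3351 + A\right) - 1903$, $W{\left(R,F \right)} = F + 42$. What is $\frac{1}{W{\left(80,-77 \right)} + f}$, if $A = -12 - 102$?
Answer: $- \frac{1}{5403} \approx -0.00018508$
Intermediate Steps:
$W{\left(R,F \right)} = 42 + F$
$A = -114$ ($A = -12 - 102 = -114$)
$f = -5368$ ($f = \left(-3351 - 114\right) - 1903 = -3465 - 1903 = -5368$)
$\frac{1}{W{\left(80,-77 \right)} + f} = \frac{1}{\left(42 - 77\right) - 5368} = \frac{1}{-35 - 5368} = \frac{1}{-5403} = - \frac{1}{5403}$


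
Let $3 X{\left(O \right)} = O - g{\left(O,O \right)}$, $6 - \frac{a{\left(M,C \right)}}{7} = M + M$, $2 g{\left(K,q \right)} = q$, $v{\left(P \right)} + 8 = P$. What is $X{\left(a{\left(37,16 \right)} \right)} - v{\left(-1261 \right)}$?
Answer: $\frac{3569}{3} \approx 1189.7$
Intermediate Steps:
$v{\left(P \right)} = -8 + P$
$g{\left(K,q \right)} = \frac{q}{2}$
$a{\left(M,C \right)} = 42 - 14 M$ ($a{\left(M,C \right)} = 42 - 7 \left(M + M\right) = 42 - 7 \cdot 2 M = 42 - 14 M$)
$X{\left(O \right)} = \frac{O}{6}$ ($X{\left(O \right)} = \frac{O - \frac{O}{2}}{3} = \frac{\frac{1}{2} O}{3} = \frac{O}{6}$)
$X{\left(a{\left(37,16 \right)} \right)} - v{\left(-1261 \right)} = \frac{42 - 518}{6} - \left(-8 - 1261\right) = \frac{42 - 518}{6} - -1269 = \frac{1}{6} \left(-476\right) + 1269 = - \frac{238}{3} + 1269 = \frac{3569}{3}$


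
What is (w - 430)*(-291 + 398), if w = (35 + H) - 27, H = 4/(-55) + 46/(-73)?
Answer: -181595264/4015 ≈ -45229.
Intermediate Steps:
H = -2822/4015 (H = 4*(-1/55) + 46*(-1/73) = -4/55 - 46/73 = -2822/4015 ≈ -0.70286)
w = 29298/4015 (w = (35 - 2822/4015) - 27 = 137703/4015 - 27 = 29298/4015 ≈ 7.2971)
(w - 430)*(-291 + 398) = (29298/4015 - 430)*(-291 + 398) = -1697152/4015*107 = -181595264/4015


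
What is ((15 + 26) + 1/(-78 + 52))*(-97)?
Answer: -103305/26 ≈ -3973.3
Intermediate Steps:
((15 + 26) + 1/(-78 + 52))*(-97) = (41 + 1/(-26))*(-97) = (41 - 1/26)*(-97) = (1065/26)*(-97) = -103305/26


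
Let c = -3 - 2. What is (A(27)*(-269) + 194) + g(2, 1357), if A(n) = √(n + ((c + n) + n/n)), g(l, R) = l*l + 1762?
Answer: 1960 - 1345*√2 ≈ 57.883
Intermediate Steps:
g(l, R) = 1762 + l² (g(l, R) = l² + 1762 = 1762 + l²)
c = -5
A(n) = √(-4 + 2*n) (A(n) = √(n + ((-5 + n) + n/n)) = √(n + ((-5 + n) + 1)) = √(n + (-4 + n)) = √(-4 + 2*n))
(A(27)*(-269) + 194) + g(2, 1357) = (√(-4 + 2*27)*(-269) + 194) + (1762 + 2²) = (√(-4 + 54)*(-269) + 194) + (1762 + 4) = (√50*(-269) + 194) + 1766 = ((5*√2)*(-269) + 194) + 1766 = (-1345*√2 + 194) + 1766 = (194 - 1345*√2) + 1766 = 1960 - 1345*√2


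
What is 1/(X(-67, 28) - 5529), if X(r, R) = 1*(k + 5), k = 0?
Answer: -1/5524 ≈ -0.00018103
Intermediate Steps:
X(r, R) = 5 (X(r, R) = 1*(0 + 5) = 1*5 = 5)
1/(X(-67, 28) - 5529) = 1/(5 - 5529) = 1/(-5524) = -1/5524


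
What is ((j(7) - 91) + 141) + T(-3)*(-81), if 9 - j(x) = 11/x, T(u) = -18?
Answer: 10608/7 ≈ 1515.4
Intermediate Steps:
j(x) = 9 - 11/x
((j(7) - 91) + 141) + T(-3)*(-81) = (((9 - 11/7) - 91) + 141) - 18*(-81) = (((9 - 11*⅐) - 91) + 141) + 1458 = (((9 - 11/7) - 91) + 141) + 1458 = ((52/7 - 91) + 141) + 1458 = (-585/7 + 141) + 1458 = 402/7 + 1458 = 10608/7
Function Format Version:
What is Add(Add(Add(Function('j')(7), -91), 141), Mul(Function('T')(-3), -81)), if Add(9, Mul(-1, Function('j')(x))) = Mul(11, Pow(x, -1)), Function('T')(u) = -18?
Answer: Rational(10608, 7) ≈ 1515.4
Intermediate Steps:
Function('j')(x) = Add(9, Mul(-11, Pow(x, -1))) (Function('j')(x) = Add(9, Mul(-1, Mul(11, Pow(x, -1)))) = Add(9, Mul(-11, Pow(x, -1))))
Add(Add(Add(Function('j')(7), -91), 141), Mul(Function('T')(-3), -81)) = Add(Add(Add(Add(9, Mul(-11, Pow(7, -1))), -91), 141), Mul(-18, -81)) = Add(Add(Add(Add(9, Mul(-11, Rational(1, 7))), -91), 141), 1458) = Add(Add(Add(Add(9, Rational(-11, 7)), -91), 141), 1458) = Add(Add(Add(Rational(52, 7), -91), 141), 1458) = Add(Add(Rational(-585, 7), 141), 1458) = Add(Rational(402, 7), 1458) = Rational(10608, 7)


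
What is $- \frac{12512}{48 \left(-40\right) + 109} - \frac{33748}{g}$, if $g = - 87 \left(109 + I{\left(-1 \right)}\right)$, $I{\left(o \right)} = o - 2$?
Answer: $\frac{88251646}{8350521} \approx 10.568$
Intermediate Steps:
$I{\left(o \right)} = -2 + o$ ($I{\left(o \right)} = o - 2 = -2 + o$)
$g = -9222$ ($g = - 87 \left(109 - 3\right) = \left(-87\right) 106 = -9222$)
$- \frac{12512}{48 \left(-40\right) + 109} - \frac{33748}{g} = - \frac{12512}{48 \left(-40\right) + 109} - \frac{33748}{-9222} = - \frac{12512}{-1920 + 109} - - \frac{16874}{4611} = - \frac{12512}{-1811} + \frac{16874}{4611} = \left(-12512\right) \left(- \frac{1}{1811}\right) + \frac{16874}{4611} = \frac{12512}{1811} + \frac{16874}{4611} = \frac{88251646}{8350521}$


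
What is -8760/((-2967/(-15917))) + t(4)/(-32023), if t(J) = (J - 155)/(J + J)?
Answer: -11906827576421/253365976 ≈ -46995.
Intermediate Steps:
t(J) = (-155 + J)/(2*J) (t(J) = (-155 + J)/((2*J)) = (-155 + J)*(1/(2*J)) = (-155 + J)/(2*J))
-8760/((-2967/(-15917))) + t(4)/(-32023) = -8760/((-2967/(-15917))) + ((1/2)*(-155 + 4)/4)/(-32023) = -8760/((-2967*(-1/15917))) + ((1/2)*(1/4)*(-151))*(-1/32023) = -8760/2967/15917 - 151/8*(-1/32023) = -8760*15917/2967 + 151/256184 = -46477640/989 + 151/256184 = -11906827576421/253365976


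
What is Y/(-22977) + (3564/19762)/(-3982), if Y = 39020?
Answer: -69787609357/41093468397 ≈ -1.6983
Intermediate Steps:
Y/(-22977) + (3564/19762)/(-3982) = 39020/(-22977) + (3564/19762)/(-3982) = 39020*(-1/22977) + (3564*(1/19762))*(-1/3982) = -39020/22977 + (1782/9881)*(-1/3982) = -39020/22977 - 81/1788461 = -69787609357/41093468397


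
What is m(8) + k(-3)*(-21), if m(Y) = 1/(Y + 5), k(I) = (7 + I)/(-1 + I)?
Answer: 274/13 ≈ 21.077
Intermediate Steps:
k(I) = (7 + I)/(-1 + I)
m(Y) = 1/(5 + Y)
m(8) + k(-3)*(-21) = 1/(5 + 8) + ((7 - 3)/(-1 - 3))*(-21) = 1/13 + (4/(-4))*(-21) = 1/13 - ¼*4*(-21) = 1/13 - 1*(-21) = 1/13 + 21 = 274/13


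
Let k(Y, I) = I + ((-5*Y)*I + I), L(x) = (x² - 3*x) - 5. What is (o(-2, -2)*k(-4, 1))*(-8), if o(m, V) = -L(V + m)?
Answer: 4048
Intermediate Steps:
L(x) = -5 + x² - 3*x
k(Y, I) = 2*I - 5*I*Y (k(Y, I) = I + (-5*I*Y + I) = I + (I - 5*I*Y) = 2*I - 5*I*Y)
o(m, V) = 5 - (V + m)² + 3*V + 3*m (o(m, V) = -(-5 + (V + m)² - 3*(V + m)) = -(-5 + (V + m)² + (-3*V - 3*m)) = -(-5 + (V + m)² - 3*V - 3*m) = 5 - (V + m)² + 3*V + 3*m)
(o(-2, -2)*k(-4, 1))*(-8) = ((5 - (-2 - 2)² + 3*(-2) + 3*(-2))*(1*(2 - 5*(-4))))*(-8) = ((5 - 1*(-4)² - 6 - 6)*(1*(2 + 20)))*(-8) = ((5 - 1*16 - 6 - 6)*(1*22))*(-8) = ((5 - 16 - 6 - 6)*22)*(-8) = -23*22*(-8) = -506*(-8) = 4048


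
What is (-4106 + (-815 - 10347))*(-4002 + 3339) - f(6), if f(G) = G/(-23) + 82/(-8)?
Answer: 931287895/92 ≈ 1.0123e+7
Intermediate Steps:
f(G) = -41/4 - G/23 (f(G) = G*(-1/23) + 82*(-⅛) = -G/23 - 41/4 = -41/4 - G/23)
(-4106 + (-815 - 10347))*(-4002 + 3339) - f(6) = (-4106 + (-815 - 10347))*(-4002 + 3339) - (-41/4 - 1/23*6) = (-4106 - 11162)*(-663) - (-41/4 - 6/23) = -15268*(-663) - 1*(-967/92) = 10122684 + 967/92 = 931287895/92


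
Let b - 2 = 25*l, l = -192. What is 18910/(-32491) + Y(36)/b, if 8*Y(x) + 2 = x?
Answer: -363473067/623567272 ≈ -0.58289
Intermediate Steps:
Y(x) = -1/4 + x/8
b = -4798 (b = 2 + 25*(-192) = 2 - 4800 = -4798)
18910/(-32491) + Y(36)/b = 18910/(-32491) + (-1/4 + (1/8)*36)/(-4798) = 18910*(-1/32491) + (-1/4 + 9/2)*(-1/4798) = -18910/32491 + (17/4)*(-1/4798) = -18910/32491 - 17/19192 = -363473067/623567272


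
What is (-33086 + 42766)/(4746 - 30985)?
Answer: -9680/26239 ≈ -0.36892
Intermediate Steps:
(-33086 + 42766)/(4746 - 30985) = 9680/(-26239) = 9680*(-1/26239) = -9680/26239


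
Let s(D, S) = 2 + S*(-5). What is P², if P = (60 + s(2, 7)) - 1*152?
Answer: 15625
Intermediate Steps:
s(D, S) = 2 - 5*S
P = -125 (P = (60 + (2 - 5*7)) - 1*152 = (60 + (2 - 35)) - 152 = (60 - 33) - 152 = 27 - 152 = -125)
P² = (-125)² = 15625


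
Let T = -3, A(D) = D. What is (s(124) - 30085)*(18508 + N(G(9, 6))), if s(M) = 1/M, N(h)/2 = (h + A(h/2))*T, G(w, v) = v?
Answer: -34421683353/62 ≈ -5.5519e+8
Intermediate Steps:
N(h) = -9*h (N(h) = 2*((h + h/2)*(-3)) = 2*((3*h/2)*(-3)) = 2*(-9*h/2) = -9*h)
(s(124) - 30085)*(18508 + N(G(9, 6))) = (1/124 - 30085)*(18508 - 9*6) = (1/124 - 30085)*(18508 - 54) = -3730539/124*18454 = -34421683353/62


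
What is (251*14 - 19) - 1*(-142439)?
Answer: 145934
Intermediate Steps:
(251*14 - 19) - 1*(-142439) = (3514 - 19) + 142439 = 3495 + 142439 = 145934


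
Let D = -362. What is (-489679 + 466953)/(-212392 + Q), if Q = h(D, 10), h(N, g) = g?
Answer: 11363/106191 ≈ 0.10701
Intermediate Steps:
Q = 10
(-489679 + 466953)/(-212392 + Q) = (-489679 + 466953)/(-212392 + 10) = -22726/(-212382) = -22726*(-1/212382) = 11363/106191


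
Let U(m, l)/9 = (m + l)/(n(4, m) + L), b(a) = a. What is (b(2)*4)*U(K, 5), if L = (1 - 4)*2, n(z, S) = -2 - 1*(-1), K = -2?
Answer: -216/7 ≈ -30.857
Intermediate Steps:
n(z, S) = -1 (n(z, S) = -2 + 1 = -1)
L = -6 (L = -3*2 = -6)
U(m, l) = -9*l/7 - 9*m/7 (U(m, l) = 9*((m + l)/(-1 - 6)) = 9*((l + m)/(-7)) = 9*((l + m)*(-1/7)) = 9*(-l/7 - m/7) = -9*l/7 - 9*m/7)
(b(2)*4)*U(K, 5) = (2*4)*(-9/7*5 - 9/7*(-2)) = 8*(-45/7 + 18/7) = 8*(-27/7) = -216/7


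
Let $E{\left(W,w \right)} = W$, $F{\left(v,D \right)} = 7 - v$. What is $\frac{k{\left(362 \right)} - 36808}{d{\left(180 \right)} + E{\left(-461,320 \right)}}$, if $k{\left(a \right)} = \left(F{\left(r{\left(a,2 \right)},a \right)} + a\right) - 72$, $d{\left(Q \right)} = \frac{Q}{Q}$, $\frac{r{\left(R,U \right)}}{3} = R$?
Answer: $\frac{37597}{460} \approx 81.733$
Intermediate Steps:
$r{\left(R,U \right)} = 3 R$
$d{\left(Q \right)} = 1$
$k{\left(a \right)} = -65 - 2 a$ ($k{\left(a \right)} = \left(\left(7 - 3 a\right) + a\right) - 72 = \left(7 - 2 a\right) - 72 = -65 - 2 a$)
$\frac{k{\left(362 \right)} - 36808}{d{\left(180 \right)} + E{\left(-461,320 \right)}} = \frac{\left(-65 - 724\right) - 36808}{1 - 461} = \frac{\left(-65 - 724\right) - 36808}{-460} = \left(-789 - 36808\right) \left(- \frac{1}{460}\right) = \left(-37597\right) \left(- \frac{1}{460}\right) = \frac{37597}{460}$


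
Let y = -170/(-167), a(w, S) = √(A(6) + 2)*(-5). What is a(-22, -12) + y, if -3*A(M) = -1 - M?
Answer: 170/167 - 5*√39/3 ≈ -9.3904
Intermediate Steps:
A(M) = ⅓ + M/3 (A(M) = -(-1 - M)/3 = ⅓ + M/3)
a(w, S) = -5*√39/3 (a(w, S) = √((⅓ + (⅓)*6) + 2)*(-5) = √((⅓ + 2) + 2)*(-5) = √(7/3 + 2)*(-5) = √(13/3)*(-5) = (√39/3)*(-5) = -5*√39/3)
y = 170/167 (y = -170*(-1/167) = 170/167 ≈ 1.0180)
a(-22, -12) + y = -5*√39/3 + 170/167 = 170/167 - 5*√39/3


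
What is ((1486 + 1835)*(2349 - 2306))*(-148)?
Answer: -21134844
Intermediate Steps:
((1486 + 1835)*(2349 - 2306))*(-148) = (3321*43)*(-148) = 142803*(-148) = -21134844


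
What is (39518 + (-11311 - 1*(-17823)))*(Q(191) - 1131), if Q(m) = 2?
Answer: -51967870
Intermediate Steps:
(39518 + (-11311 - 1*(-17823)))*(Q(191) - 1131) = (39518 + (-11311 - 1*(-17823)))*(2 - 1131) = (39518 + (-11311 + 17823))*(-1129) = (39518 + 6512)*(-1129) = 46030*(-1129) = -51967870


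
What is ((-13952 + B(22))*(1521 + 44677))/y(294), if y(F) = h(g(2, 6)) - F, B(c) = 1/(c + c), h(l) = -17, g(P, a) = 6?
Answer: 14180175813/6842 ≈ 2.0725e+6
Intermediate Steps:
B(c) = 1/(2*c)
y(F) = -17 - F
((-13952 + B(22))*(1521 + 44677))/y(294) = ((-13952 + (½)/22)*(1521 + 44677))/(-17 - 1*294) = ((-13952 + (½)*(1/22))*46198)/(-17 - 294) = ((-13952 + 1/44)*46198)/(-311) = -613887/44*46198*(-1/311) = -14180175813/22*(-1/311) = 14180175813/6842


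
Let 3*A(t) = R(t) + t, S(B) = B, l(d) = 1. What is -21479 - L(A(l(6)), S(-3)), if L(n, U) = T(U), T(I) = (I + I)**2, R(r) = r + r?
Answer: -21515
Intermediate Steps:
R(r) = 2*r
T(I) = 4*I**2 (T(I) = (2*I)**2 = 4*I**2)
A(t) = t (A(t) = (2*t + t)/3 = (3*t)/3 = t)
L(n, U) = 4*U**2
-21479 - L(A(l(6)), S(-3)) = -21479 - 4*(-3)**2 = -21479 - 4*9 = -21479 - 1*36 = -21479 - 36 = -21515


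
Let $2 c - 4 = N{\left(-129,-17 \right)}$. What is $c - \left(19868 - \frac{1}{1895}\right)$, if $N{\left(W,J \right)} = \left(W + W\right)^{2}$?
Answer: $\frac{25423321}{1895} \approx 13416.0$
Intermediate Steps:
$N{\left(W,J \right)} = 4 W^{2}$ ($N{\left(W,J \right)} = \left(2 W\right)^{2} = 4 W^{2}$)
$c = 33284$ ($c = 2 + \frac{4 \left(-129\right)^{2}}{2} = 2 + \frac{4 \cdot 16641}{2} = 2 + \frac{1}{2} \cdot 66564 = 2 + 33282 = 33284$)
$c - \left(19868 - \frac{1}{1895}\right) = 33284 - \left(19868 - \frac{1}{1895}\right) = 33284 - \frac{37649859}{1895} = \frac{25423321}{1895}$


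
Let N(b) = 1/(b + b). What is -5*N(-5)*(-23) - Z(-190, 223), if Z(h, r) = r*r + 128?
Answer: -99737/2 ≈ -49869.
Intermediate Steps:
N(b) = 1/(2*b)
Z(h, r) = 128 + r² (Z(h, r) = r² + 128 = 128 + r²)
-5*N(-5)*(-23) - Z(-190, 223) = -5/(2*(-5))*(-23) - (128 + 223²) = -5*(-1)/(2*5)*(-23) - (128 + 49729) = -5*(-⅒)*(-23) - 1*49857 = (½)*(-23) - 49857 = -23/2 - 49857 = -99737/2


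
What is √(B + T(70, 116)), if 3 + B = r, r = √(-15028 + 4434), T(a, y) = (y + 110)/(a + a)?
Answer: √(-6790 + 4900*I*√10594)/70 ≈ 7.1257 + 7.2223*I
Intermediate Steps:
T(a, y) = (110 + y)/(2*a) (T(a, y) = (110 + y)/((2*a)) = (110 + y)*(1/(2*a)) = (110 + y)/(2*a))
r = I*√10594 (r = √(-10594) = I*√10594 ≈ 102.93*I)
B = -3 + I*√10594 ≈ -3.0 + 102.93*I
√(B + T(70, 116)) = √((-3 + I*√10594) + (½)*(110 + 116)/70) = √((-3 + I*√10594) + (½)*(1/70)*226) = √((-3 + I*√10594) + 113/70) = √(-97/70 + I*√10594)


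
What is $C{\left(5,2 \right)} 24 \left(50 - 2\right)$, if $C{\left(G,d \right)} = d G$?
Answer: $11520$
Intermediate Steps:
$C{\left(G,d \right)} = G d$
$C{\left(5,2 \right)} 24 \left(50 - 2\right) = 5 \cdot 2 \cdot 24 \left(50 - 2\right) = 10 \cdot 24 \left(50 - 2\right) = 240 \cdot 48 = 11520$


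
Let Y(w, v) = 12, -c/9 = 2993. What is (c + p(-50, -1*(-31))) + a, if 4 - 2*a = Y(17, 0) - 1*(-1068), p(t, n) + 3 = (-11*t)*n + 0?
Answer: -10428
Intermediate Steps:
c = -26937 (c = -9*2993 = -26937)
p(t, n) = -3 - 11*n*t (p(t, n) = -3 + ((-11*t)*n + 0) = -3 + (-11*n*t + 0) = -3 - 11*n*t)
a = -538 (a = 2 - (12 - 1*(-1068))/2 = 2 - (12 + 1068)/2 = 2 - ½*1080 = 2 - 540 = -538)
(c + p(-50, -1*(-31))) + a = (-26937 + (-3 - 11*(-1*(-31))*(-50))) - 538 = (-26937 + (-3 - 11*31*(-50))) - 538 = (-26937 + (-3 + 17050)) - 538 = (-26937 + 17047) - 538 = -9890 - 538 = -10428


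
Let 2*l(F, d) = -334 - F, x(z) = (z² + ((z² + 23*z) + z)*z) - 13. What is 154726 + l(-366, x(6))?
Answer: 154742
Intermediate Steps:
x(z) = -13 + z² + z*(z² + 24*z) (x(z) = (z² + (z² + 24*z)*z) - 13 = (z² + z*(z² + 24*z)) - 13 = -13 + z² + z*(z² + 24*z))
l(F, d) = -167 - F/2 (l(F, d) = (-334 - F)/2 = -167 - F/2)
154726 + l(-366, x(6)) = 154726 + (-167 - ½*(-366)) = 154726 + (-167 + 183) = 154726 + 16 = 154742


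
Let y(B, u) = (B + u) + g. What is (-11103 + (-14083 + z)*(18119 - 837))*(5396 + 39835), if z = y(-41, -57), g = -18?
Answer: -11099606934051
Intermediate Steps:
y(B, u) = -18 + B + u (y(B, u) = (B + u) - 18 = -18 + B + u)
z = -116 (z = -18 - 41 - 57 = -116)
(-11103 + (-14083 + z)*(18119 - 837))*(5396 + 39835) = (-11103 + (-14083 - 116)*(18119 - 837))*(5396 + 39835) = (-11103 - 14199*17282)*45231 = (-11103 - 245387118)*45231 = -245398221*45231 = -11099606934051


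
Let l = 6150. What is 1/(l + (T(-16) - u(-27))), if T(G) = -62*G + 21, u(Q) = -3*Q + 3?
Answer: 1/7079 ≈ 0.00014126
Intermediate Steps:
u(Q) = 3 - 3*Q
T(G) = 21 - 62*G
1/(l + (T(-16) - u(-27))) = 1/(6150 + ((21 - 62*(-16)) - (3 - 3*(-27)))) = 1/(6150 + ((21 + 992) - (3 + 81))) = 1/(6150 + (1013 - 1*84)) = 1/(6150 + (1013 - 84)) = 1/(6150 + 929) = 1/7079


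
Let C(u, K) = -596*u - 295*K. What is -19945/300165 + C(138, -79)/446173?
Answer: -5318309216/26785103709 ≈ -0.19855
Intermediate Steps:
-19945/300165 + C(138, -79)/446173 = -19945/300165 + (-596*138 - 295*(-79))/446173 = -19945*1/300165 + (-82248 + 23305)*(1/446173) = -3989/60033 - 58943*1/446173 = -3989/60033 - 58943/446173 = -5318309216/26785103709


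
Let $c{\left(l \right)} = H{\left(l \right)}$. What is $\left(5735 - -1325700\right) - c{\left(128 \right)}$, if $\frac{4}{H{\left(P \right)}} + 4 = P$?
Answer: $\frac{41274484}{31} \approx 1.3314 \cdot 10^{6}$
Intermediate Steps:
$H{\left(P \right)} = \frac{4}{-4 + P}$
$c{\left(l \right)} = \frac{4}{-4 + l}$
$\left(5735 - -1325700\right) - c{\left(128 \right)} = \left(5735 - -1325700\right) - \frac{4}{-4 + 128} = \left(5735 + 1325700\right) - \frac{4}{124} = 1331435 - 4 \cdot \frac{1}{124} = 1331435 - \frac{1}{31} = \frac{41274484}{31}$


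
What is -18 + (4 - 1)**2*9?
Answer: 63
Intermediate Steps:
-18 + (4 - 1)**2*9 = -18 + 3**2*9 = -18 + 9*9 = -18 + 81 = 63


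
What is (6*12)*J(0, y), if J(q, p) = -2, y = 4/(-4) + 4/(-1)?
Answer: -144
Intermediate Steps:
y = -5 (y = 4*(-1/4) + 4*(-1) = -1 - 4 = -5)
(6*12)*J(0, y) = (6*12)*(-2) = 72*(-2) = -144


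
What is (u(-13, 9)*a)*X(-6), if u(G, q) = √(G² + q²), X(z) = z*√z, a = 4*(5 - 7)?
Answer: 480*I*√15 ≈ 1859.0*I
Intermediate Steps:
a = -8 (a = 4*(-2) = -8)
X(z) = z^(3/2)
(u(-13, 9)*a)*X(-6) = (√((-13)² + 9²)*(-8))*(-6)^(3/2) = (√(169 + 81)*(-8))*(-6*I*√6) = (√250*(-8))*(-6*I*√6) = ((5*√10)*(-8))*(-6*I*√6) = (-40*√10)*(-6*I*√6) = 480*I*√15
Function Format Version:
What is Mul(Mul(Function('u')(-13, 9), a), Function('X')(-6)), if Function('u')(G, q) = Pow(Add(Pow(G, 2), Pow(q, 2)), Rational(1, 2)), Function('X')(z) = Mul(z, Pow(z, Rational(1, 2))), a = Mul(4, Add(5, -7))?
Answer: Mul(480, I, Pow(15, Rational(1, 2))) ≈ Mul(1859.0, I)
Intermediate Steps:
a = -8 (a = Mul(4, -2) = -8)
Function('X')(z) = Pow(z, Rational(3, 2))
Mul(Mul(Function('u')(-13, 9), a), Function('X')(-6)) = Mul(Mul(Pow(Add(Pow(-13, 2), Pow(9, 2)), Rational(1, 2)), -8), Pow(-6, Rational(3, 2))) = Mul(Mul(Pow(Add(169, 81), Rational(1, 2)), -8), Mul(-6, I, Pow(6, Rational(1, 2)))) = Mul(Mul(Pow(250, Rational(1, 2)), -8), Mul(-6, I, Pow(6, Rational(1, 2)))) = Mul(Mul(Mul(5, Pow(10, Rational(1, 2))), -8), Mul(-6, I, Pow(6, Rational(1, 2)))) = Mul(Mul(-40, Pow(10, Rational(1, 2))), Mul(-6, I, Pow(6, Rational(1, 2)))) = Mul(480, I, Pow(15, Rational(1, 2)))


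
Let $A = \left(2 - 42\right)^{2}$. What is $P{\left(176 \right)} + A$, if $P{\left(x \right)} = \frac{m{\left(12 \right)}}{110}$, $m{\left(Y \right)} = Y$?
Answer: $\frac{88006}{55} \approx 1600.1$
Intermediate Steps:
$A = 1600$ ($A = \left(-40\right)^{2} = 1600$)
$P{\left(x \right)} = \frac{6}{55}$ ($P{\left(x \right)} = \frac{12}{110} = 12 \cdot \frac{1}{110} = \frac{6}{55}$)
$P{\left(176 \right)} + A = \frac{6}{55} + 1600 = \frac{88006}{55}$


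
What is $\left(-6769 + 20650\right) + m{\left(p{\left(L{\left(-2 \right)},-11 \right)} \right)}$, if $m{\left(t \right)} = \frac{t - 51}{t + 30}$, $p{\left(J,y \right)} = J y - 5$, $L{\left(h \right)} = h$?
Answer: $\frac{652373}{47} \approx 13880.0$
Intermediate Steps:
$p{\left(J,y \right)} = -5 + J y$
$m{\left(t \right)} = \frac{-51 + t}{30 + t}$
$\left(-6769 + 20650\right) + m{\left(p{\left(L{\left(-2 \right)},-11 \right)} \right)} = \left(-6769 + 20650\right) + \frac{-51 - -17}{30 - -17} = 13881 + \frac{-51 + \left(-5 + 22\right)}{30 + \left(-5 + 22\right)} = 13881 + \frac{-51 + 17}{30 + 17} = 13881 + \frac{1}{47} \left(-34\right) = 13881 - \frac{34}{47} = \frac{652373}{47}$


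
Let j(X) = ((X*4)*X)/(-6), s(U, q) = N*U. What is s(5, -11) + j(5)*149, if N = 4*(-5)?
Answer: -7750/3 ≈ -2583.3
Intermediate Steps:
N = -20
s(U, q) = -20*U
j(X) = -2*X²/3 (j(X) = ((4*X)*X)*(-⅙) = (4*X²)*(-⅙) = -2*X²/3)
s(5, -11) + j(5)*149 = -20*5 - ⅔*5²*149 = -100 - ⅔*25*149 = -100 - 50/3*149 = -100 - 7450/3 = -7750/3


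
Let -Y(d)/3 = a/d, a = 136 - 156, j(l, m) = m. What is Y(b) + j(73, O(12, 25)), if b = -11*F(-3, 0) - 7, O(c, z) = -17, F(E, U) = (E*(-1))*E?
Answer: -376/23 ≈ -16.348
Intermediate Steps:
F(E, U) = -E**2 (F(E, U) = (-E)*E = -E**2)
a = -20
b = 92 (b = -(-11)*(-3)**2 - 7 = -(-11)*9 - 7 = -11*(-9) - 7 = 99 - 7 = 92)
Y(d) = 60/d (Y(d) = -(-60)/d = 60/d)
Y(b) + j(73, O(12, 25)) = 60/92 - 17 = 60*(1/92) - 17 = 15/23 - 17 = -376/23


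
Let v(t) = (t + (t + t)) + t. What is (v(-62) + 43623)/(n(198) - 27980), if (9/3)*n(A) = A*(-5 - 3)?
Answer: -43375/28508 ≈ -1.5215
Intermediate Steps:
n(A) = -8*A/3 (n(A) = (A*(-5 - 3))/3 = (A*(-8))/3 = (-8*A)/3 = -8*A/3)
v(t) = 4*t (v(t) = (t + 2*t) + t = 3*t + t = 4*t)
(v(-62) + 43623)/(n(198) - 27980) = (4*(-62) + 43623)/(-8/3*198 - 27980) = (-248 + 43623)/(-528 - 27980) = 43375/(-28508) = 43375*(-1/28508) = -43375/28508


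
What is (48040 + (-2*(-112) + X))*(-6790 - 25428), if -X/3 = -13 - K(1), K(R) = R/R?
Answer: -1556322708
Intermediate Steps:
K(R) = 1
X = 42 (X = -3*(-13 - 1*1) = -3*(-13 - 1) = -3*(-14) = 42)
(48040 + (-2*(-112) + X))*(-6790 - 25428) = (48040 + (-2*(-112) + 42))*(-6790 - 25428) = (48040 + (224 + 42))*(-32218) = (48040 + 266)*(-32218) = 48306*(-32218) = -1556322708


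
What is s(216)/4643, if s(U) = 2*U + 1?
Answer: 433/4643 ≈ 0.093259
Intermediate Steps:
s(U) = 1 + 2*U
s(216)/4643 = (1 + 2*216)/4643 = (1 + 432)*(1/4643) = 433*(1/4643) = 433/4643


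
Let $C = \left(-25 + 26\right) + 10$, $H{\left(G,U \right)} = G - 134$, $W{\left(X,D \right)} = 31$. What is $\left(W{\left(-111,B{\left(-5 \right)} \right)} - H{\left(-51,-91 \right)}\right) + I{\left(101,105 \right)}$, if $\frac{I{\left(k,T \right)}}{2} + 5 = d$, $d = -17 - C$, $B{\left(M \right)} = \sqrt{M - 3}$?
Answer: $150$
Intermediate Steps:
$B{\left(M \right)} = \sqrt{-3 + M}$
$H{\left(G,U \right)} = -134 + G$
$C = 11$ ($C = 1 + 10 = 11$)
$d = -28$ ($d = -17 - 11 = -28$)
$I{\left(k,T \right)} = -66$ ($I{\left(k,T \right)} = -10 + 2 \left(-28\right) = -10 - 56 = -66$)
$\left(W{\left(-111,B{\left(-5 \right)} \right)} - H{\left(-51,-91 \right)}\right) + I{\left(101,105 \right)} = \left(31 - \left(-134 - 51\right)\right) - 66 = \left(31 - -185\right) - 66 = \left(31 + 185\right) - 66 = 216 - 66 = 150$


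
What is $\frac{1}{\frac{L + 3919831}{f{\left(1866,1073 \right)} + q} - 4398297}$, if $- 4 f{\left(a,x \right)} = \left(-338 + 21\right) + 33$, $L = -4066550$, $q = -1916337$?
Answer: $- \frac{1916266}{8428306852283} \approx -2.2736 \cdot 10^{-7}$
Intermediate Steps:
$f{\left(a,x \right)} = 71$ ($f{\left(a,x \right)} = - \frac{\left(-338 + 21\right) + 33}{4} = - \frac{-317 + 33}{4} = \left(- \frac{1}{4}\right) \left(-284\right) = 71$)
$\frac{1}{\frac{L + 3919831}{f{\left(1866,1073 \right)} + q} - 4398297} = \frac{1}{\frac{-4066550 + 3919831}{71 - 1916337} - 4398297} = \frac{1}{- \frac{146719}{-1916266} - 4398297} = \frac{1}{\left(-146719\right) \left(- \frac{1}{1916266}\right) - 4398297} = \frac{1}{\frac{146719}{1916266} - 4398297} = \frac{1}{- \frac{8428306852283}{1916266}} = - \frac{1916266}{8428306852283}$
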